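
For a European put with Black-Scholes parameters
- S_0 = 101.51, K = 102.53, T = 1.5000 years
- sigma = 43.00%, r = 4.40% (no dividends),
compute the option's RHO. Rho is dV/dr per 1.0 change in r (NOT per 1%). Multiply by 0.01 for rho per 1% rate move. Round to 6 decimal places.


Answer: Rho = -80.965750

Derivation:
d1 = 0.3696581501; d2 = -0.1569821446
phi(d1) = 0.3725954221; exp(-qT) = 1.0000000000; exp(-rT) = 0.9361308643
N(-d2) = 0.5623705399
Rho = -K*T*exp(-rT)*N(-d2) = -102.5300 * 1.5000 * 0.9361308643 * 0.5623705399 = -80.965750


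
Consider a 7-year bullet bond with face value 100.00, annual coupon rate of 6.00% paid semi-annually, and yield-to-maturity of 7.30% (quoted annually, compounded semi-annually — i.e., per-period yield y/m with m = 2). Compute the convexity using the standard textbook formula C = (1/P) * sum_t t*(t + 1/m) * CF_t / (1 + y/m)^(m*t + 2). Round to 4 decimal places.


Coupon per period c = face * coupon_rate / m = 3.000000
Periods per year m = 2; per-period yield y/m = 0.036500
Number of cashflows N = 14
Cashflows (t years, CF_t, discount factor 1/(1+y/m)^(m*t), PV):
  t = 0.5000: CF_t = 3.000000, DF = 0.964785, PV = 2.894356
  t = 1.0000: CF_t = 3.000000, DF = 0.930811, PV = 2.792432
  t = 1.5000: CF_t = 3.000000, DF = 0.898033, PV = 2.694098
  t = 2.0000: CF_t = 3.000000, DF = 0.866409, PV = 2.599226
  t = 2.5000: CF_t = 3.000000, DF = 0.835898, PV = 2.507695
  t = 3.0000: CF_t = 3.000000, DF = 0.806462, PV = 2.419387
  t = 3.5000: CF_t = 3.000000, DF = 0.778063, PV = 2.334189
  t = 4.0000: CF_t = 3.000000, DF = 0.750664, PV = 2.251992
  t = 4.5000: CF_t = 3.000000, DF = 0.724230, PV = 2.172689
  t = 5.0000: CF_t = 3.000000, DF = 0.698726, PV = 2.096178
  t = 5.5000: CF_t = 3.000000, DF = 0.674121, PV = 2.022362
  t = 6.0000: CF_t = 3.000000, DF = 0.650382, PV = 1.951145
  t = 6.5000: CF_t = 3.000000, DF = 0.627479, PV = 1.882436
  t = 7.0000: CF_t = 103.000000, DF = 0.605382, PV = 62.354376
Price P = sum_t PV_t = 92.972561
Convexity numerator sum_t t*(t + 1/m) * CF_t / (1+y/m)^(m*t + 2):
  t = 0.5000: term = 1.347049
  t = 1.0000: term = 3.898839
  t = 1.5000: term = 7.523085
  t = 2.0000: term = 12.096937
  t = 2.5000: term = 17.506421
  t = 3.0000: term = 23.645914
  t = 3.5000: term = 30.417641
  t = 4.0000: term = 37.731207
  t = 4.5000: term = 45.503144
  t = 5.0000: term = 53.656491
  t = 5.5000: term = 62.120395
  t = 6.0000: term = 70.829728
  t = 6.5000: term = 79.724730
  t = 7.0000: term = 3047.106441
Convexity = (1/P) * sum = 3493.108022 / 92.972561 = 37.571386

Answer: Convexity = 37.5714


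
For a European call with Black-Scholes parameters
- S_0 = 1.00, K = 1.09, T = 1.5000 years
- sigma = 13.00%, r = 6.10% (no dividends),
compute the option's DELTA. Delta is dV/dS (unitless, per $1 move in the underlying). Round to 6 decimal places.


Answer: Delta = 0.544999

Derivation:
d1 = 0.1130364383; d2 = -0.0461803949
phi(d1) = 0.3964017145; exp(-qT) = 1.0000000000; exp(-rT) = 0.9125613162
N(d1) = 0.5449991666
Delta = exp(-qT) * N(d1) = 1.0000000000 * 0.5449991666 = 0.544999


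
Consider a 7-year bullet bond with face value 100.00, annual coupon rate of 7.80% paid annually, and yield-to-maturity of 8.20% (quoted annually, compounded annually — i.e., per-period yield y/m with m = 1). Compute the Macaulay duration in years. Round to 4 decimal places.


Answer: Macaulay duration = 5.6353 years

Derivation:
Coupon per period c = face * coupon_rate / m = 7.800000
Periods per year m = 1; per-period yield y/m = 0.082000
Number of cashflows N = 7
Cashflows (t years, CF_t, discount factor 1/(1+y/m)^(m*t), PV):
  t = 1.0000: CF_t = 7.800000, DF = 0.924214, PV = 7.208872
  t = 2.0000: CF_t = 7.800000, DF = 0.854172, PV = 6.662544
  t = 3.0000: CF_t = 7.800000, DF = 0.789438, PV = 6.157619
  t = 4.0000: CF_t = 7.800000, DF = 0.729610, PV = 5.690960
  t = 5.0000: CF_t = 7.800000, DF = 0.674316, PV = 5.259668
  t = 6.0000: CF_t = 7.800000, DF = 0.623213, PV = 4.861061
  t = 7.0000: CF_t = 107.800000, DF = 0.575982, PV = 62.090897
Price P = sum_t PV_t = 97.931621
Macaulay numerator sum_t t * PV_t:
  t * PV_t at t = 1.0000: 7.208872
  t * PV_t at t = 2.0000: 13.325088
  t * PV_t at t = 3.0000: 18.472857
  t * PV_t at t = 4.0000: 22.763841
  t * PV_t at t = 5.0000: 26.298338
  t * PV_t at t = 6.0000: 29.166364
  t * PV_t at t = 7.0000: 434.636281
Macaulay duration D = (sum_t t * PV_t) / P = 551.871641 / 97.931621 = 5.635275


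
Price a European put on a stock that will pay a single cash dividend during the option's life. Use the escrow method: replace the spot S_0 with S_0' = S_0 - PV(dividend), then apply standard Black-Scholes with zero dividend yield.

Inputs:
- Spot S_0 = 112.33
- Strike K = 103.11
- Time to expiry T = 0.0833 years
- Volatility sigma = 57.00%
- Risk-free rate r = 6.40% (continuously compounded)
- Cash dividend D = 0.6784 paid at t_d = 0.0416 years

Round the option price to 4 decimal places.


Answer: Price = 3.3886

Derivation:
PV(D) = D * exp(-r * t_d) = 0.6784 * 0.99734114 = 0.67659623
S_0' = S_0 - PV(D) = 112.3300 - 0.67659623 = 111.65340377
d1 = (ln(S_0'/K) + (r + sigma^2/2)*T) / (sigma*sqrt(T)) = 0.59853640
d2 = d1 - sigma*sqrt(T) = 0.43402449
exp(-rT) = 0.99468299
N(-d1) = 0.27474104; N(-d2) = 0.33213533
P = K * exp(-rT) * N(-d2) - S_0' * N(-d1) = 103.1100 * 0.99468299 * 0.33213533 - 111.65340377 * 0.27474104 = 3.3886


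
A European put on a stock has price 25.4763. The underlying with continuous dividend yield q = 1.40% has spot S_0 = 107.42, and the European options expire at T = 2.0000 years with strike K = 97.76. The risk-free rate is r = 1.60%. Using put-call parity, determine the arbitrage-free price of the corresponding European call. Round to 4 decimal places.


Put-call parity: C - P = S_0 * exp(-qT) - K * exp(-rT).
S_0 * exp(-qT) = 107.4200 * 0.97238837 = 104.45395836
K * exp(-rT) = 97.7600 * 0.96850658 = 94.68120346
C = P + S*exp(-qT) - K*exp(-rT)
C = 25.4763 + 104.45395836 - 94.68120346 = 35.2491

Answer: Call price = 35.2491


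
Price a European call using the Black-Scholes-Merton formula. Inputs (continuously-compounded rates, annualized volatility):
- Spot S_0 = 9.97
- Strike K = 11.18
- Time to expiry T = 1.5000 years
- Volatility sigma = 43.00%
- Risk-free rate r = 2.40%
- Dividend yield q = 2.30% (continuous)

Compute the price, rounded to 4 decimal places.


d1 = (ln(S/K) + (r - q + 0.5*sigma^2) * T) / (sigma * sqrt(T)) = 0.04866532
d2 = d1 - sigma * sqrt(T) = -0.47797498
exp(-rT) = 0.96464029; exp(-qT) = 0.96608834
C = S_0 * exp(-qT) * N(d1) - K * exp(-rT) * N(d2)
N(d1) = 0.51940699; N(d2) = 0.31633401
C = 9.9700 * 0.96608834 * 0.51940699 - 11.1800 * 0.96464029 * 0.31633401 = 1.5913

Answer: Price = 1.5913


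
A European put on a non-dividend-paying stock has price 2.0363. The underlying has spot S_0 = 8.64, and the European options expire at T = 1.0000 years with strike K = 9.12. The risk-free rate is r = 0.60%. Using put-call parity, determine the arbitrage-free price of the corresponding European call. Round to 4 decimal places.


Answer: Call price = 1.6109

Derivation:
Put-call parity: C - P = S_0 * exp(-qT) - K * exp(-rT).
S_0 * exp(-qT) = 8.6400 * 1.00000000 = 8.64000000
K * exp(-rT) = 9.1200 * 0.99401796 = 9.06544383
C = P + S*exp(-qT) - K*exp(-rT)
C = 2.0363 + 8.64000000 - 9.06544383 = 1.6109


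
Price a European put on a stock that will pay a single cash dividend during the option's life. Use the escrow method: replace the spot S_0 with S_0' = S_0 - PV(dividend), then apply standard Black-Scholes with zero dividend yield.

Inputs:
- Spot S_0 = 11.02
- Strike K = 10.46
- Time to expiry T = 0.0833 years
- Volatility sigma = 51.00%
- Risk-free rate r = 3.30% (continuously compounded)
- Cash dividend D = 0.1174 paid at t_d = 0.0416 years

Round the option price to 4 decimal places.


Answer: Price = 0.4180

Derivation:
PV(D) = D * exp(-r * t_d) = 0.1174 * 0.99862814 = 0.11723894
S_0' = S_0 - PV(D) = 11.0200 - 0.11723894 = 10.90276106
d1 = (ln(S_0'/K) + (r + sigma^2/2)*T) / (sigma*sqrt(T)) = 0.37392384
d2 = d1 - sigma*sqrt(T) = 0.22672897
exp(-rT) = 0.99725487
N(-d1) = 0.35423049; N(-d2) = 0.41031725
P = K * exp(-rT) * N(-d2) - S_0' * N(-d1) = 10.4600 * 0.99725487 * 0.41031725 - 10.90276106 * 0.35423049 = 0.4180


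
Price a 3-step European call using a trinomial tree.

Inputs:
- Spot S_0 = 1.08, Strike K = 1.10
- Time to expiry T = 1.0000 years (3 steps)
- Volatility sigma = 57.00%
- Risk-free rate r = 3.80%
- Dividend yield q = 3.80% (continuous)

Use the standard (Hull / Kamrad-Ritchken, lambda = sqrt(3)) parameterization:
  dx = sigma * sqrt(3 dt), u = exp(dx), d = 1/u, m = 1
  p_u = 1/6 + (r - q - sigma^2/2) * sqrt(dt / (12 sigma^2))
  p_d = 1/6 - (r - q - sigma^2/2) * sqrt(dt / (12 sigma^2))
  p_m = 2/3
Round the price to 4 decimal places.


Answer: Price = V(0,0) = 0.2012

Derivation:
dt = T/N = 0.333333; dx = sigma*sqrt(3*dt) = 0.570000
u = exp(dx) = 1.768267; d = 1/u = 0.565525
p_u = 0.119167, p_m = 0.666667, p_d = 0.214167
Discount per step: exp(-r*dt) = 0.987413
Stock lattice S(k, j) with j the centered position index:
  k=0: S(0,+0) = 1.0800
  k=1: S(1,-1) = 0.6108; S(1,+0) = 1.0800; S(1,+1) = 1.9097
  k=2: S(2,-2) = 0.3454; S(2,-1) = 0.6108; S(2,+0) = 1.0800; S(2,+1) = 1.9097; S(2,+2) = 3.3769
  k=3: S(3,-3) = 0.1953; S(3,-2) = 0.3454; S(3,-1) = 0.6108; S(3,+0) = 1.0800; S(3,+1) = 1.9097; S(3,+2) = 3.3769; S(3,+3) = 5.9713
Terminal payoffs V(N, j) = max(S_T - K, 0):
  V(3,-3) = 0.000000; V(3,-2) = 0.000000; V(3,-1) = 0.000000; V(3,+0) = 0.000000; V(3,+1) = 0.809728; V(3,+2) = 2.276910; V(3,+3) = 4.871278
Backward induction: V(k, j) = exp(-r*dt) * [p_u * V(k+1, j+1) + p_m * V(k+1, j) + p_d * V(k+1, j-1)]
  V(2,-2) = exp(-r*dt) * [p_u*0.000000 + p_m*0.000000 + p_d*0.000000] = 0.000000
  V(2,-1) = exp(-r*dt) * [p_u*0.000000 + p_m*0.000000 + p_d*0.000000] = 0.000000
  V(2,+0) = exp(-r*dt) * [p_u*0.809728 + p_m*0.000000 + p_d*0.000000] = 0.095278
  V(2,+1) = exp(-r*dt) * [p_u*2.276910 + p_m*0.809728 + p_d*0.000000] = 0.800941
  V(2,+2) = exp(-r*dt) * [p_u*4.871278 + p_m*2.276910 + p_d*0.809728] = 2.243255
  V(1,-1) = exp(-r*dt) * [p_u*0.095278 + p_m*0.000000 + p_d*0.000000] = 0.011211
  V(1,+0) = exp(-r*dt) * [p_u*0.800941 + p_m*0.095278 + p_d*0.000000] = 0.156963
  V(1,+1) = exp(-r*dt) * [p_u*2.243255 + p_m*0.800941 + p_d*0.095278] = 0.811345
  V(0,+0) = exp(-r*dt) * [p_u*0.811345 + p_m*0.156963 + p_d*0.011211] = 0.201164


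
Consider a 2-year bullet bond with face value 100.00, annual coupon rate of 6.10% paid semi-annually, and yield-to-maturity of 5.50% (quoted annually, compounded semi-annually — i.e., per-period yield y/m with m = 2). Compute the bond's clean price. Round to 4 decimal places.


Coupon per period c = face * coupon_rate / m = 3.050000
Periods per year m = 2; per-period yield y/m = 0.027500
Number of cashflows N = 4
Cashflows (t years, CF_t, discount factor 1/(1+y/m)^(m*t), PV):
  t = 0.5000: CF_t = 3.050000, DF = 0.973236, PV = 2.968370
  t = 1.0000: CF_t = 3.050000, DF = 0.947188, PV = 2.888924
  t = 1.5000: CF_t = 3.050000, DF = 0.921838, PV = 2.811605
  t = 2.0000: CF_t = 103.050000, DF = 0.897166, PV = 92.452929
Price P = sum_t PV_t = 101.121828

Answer: Price = 101.1218


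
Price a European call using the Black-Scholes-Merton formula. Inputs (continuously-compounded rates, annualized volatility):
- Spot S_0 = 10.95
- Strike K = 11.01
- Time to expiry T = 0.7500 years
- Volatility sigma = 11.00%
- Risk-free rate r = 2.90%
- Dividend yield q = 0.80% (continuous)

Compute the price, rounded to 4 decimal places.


Answer: Price = 0.4695

Derivation:
d1 = (ln(S/K) + (r - q + 0.5*sigma^2) * T) / (sigma * sqrt(T)) = 0.15560120
d2 = d1 - sigma * sqrt(T) = 0.06033841
exp(-rT) = 0.97848483; exp(-qT) = 0.99401796
C = S_0 * exp(-qT) * N(d1) - K * exp(-rT) * N(d2)
N(d1) = 0.56182631; N(d2) = 0.52405694
C = 10.9500 * 0.99401796 * 0.56182631 - 11.0100 * 0.97848483 * 0.52405694 = 0.4695


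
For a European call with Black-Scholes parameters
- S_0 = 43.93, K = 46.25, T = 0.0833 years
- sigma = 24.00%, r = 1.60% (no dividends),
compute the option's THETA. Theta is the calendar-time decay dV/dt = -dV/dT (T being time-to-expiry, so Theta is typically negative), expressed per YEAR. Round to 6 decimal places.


Answer: Theta = -5.912320

Derivation:
d1 = -0.6890923041; d2 = -0.7583604786
phi(d1) = 0.3146285209; exp(-qT) = 1.0000000000; exp(-rT) = 0.9986680878
Theta = -S*exp(-qT)*phi(d1)*sigma/(2*sqrt(T)) - r*K*exp(-rT)*N(d2) + q*S*exp(-qT)*N(d1)
N(d1) = 0.2453825914; N(d2) = 0.2241176053; sqrt(T) = 0.2886173938
Term 1 = -43.9300 * 1.0000000000 * 0.3146285209 * 0.2400 / (2 * 0.2886173938) = -5.7466935341
Term 2 = -0.0160 * 46.2500 * 0.9986680878 * 0.2241176053 = -0.1656261342
Term 3 = 0 (no dividend yield, q = 0)
Theta = -5.7466935341 + (-0.1656261342) + (0.0000000000) = -5.912320


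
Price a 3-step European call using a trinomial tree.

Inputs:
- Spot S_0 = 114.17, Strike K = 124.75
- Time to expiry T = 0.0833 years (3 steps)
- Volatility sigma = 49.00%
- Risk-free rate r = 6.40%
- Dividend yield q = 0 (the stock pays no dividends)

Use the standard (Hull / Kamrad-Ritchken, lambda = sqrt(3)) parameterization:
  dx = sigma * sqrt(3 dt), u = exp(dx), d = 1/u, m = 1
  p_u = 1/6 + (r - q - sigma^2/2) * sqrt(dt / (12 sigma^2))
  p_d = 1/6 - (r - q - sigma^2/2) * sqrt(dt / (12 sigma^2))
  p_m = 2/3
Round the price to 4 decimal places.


Answer: Price = V(0,0) = 3.1249

Derivation:
dt = T/N = 0.027767; dx = sigma*sqrt(3*dt) = 0.141423
u = exp(dx) = 1.151911; d = 1/u = 0.868122
p_u = 0.161164, p_m = 0.666667, p_d = 0.172169
Discount per step: exp(-r*dt) = 0.998225
Stock lattice S(k, j) with j the centered position index:
  k=0: S(0,+0) = 114.1700
  k=1: S(1,-1) = 99.1135; S(1,+0) = 114.1700; S(1,+1) = 131.5137
  k=2: S(2,-2) = 86.0427; S(2,-1) = 99.1135; S(2,+0) = 114.1700; S(2,+1) = 131.5137; S(2,+2) = 151.4921
  k=3: S(3,-3) = 74.6956; S(3,-2) = 86.0427; S(3,-1) = 99.1135; S(3,+0) = 114.1700; S(3,+1) = 131.5137; S(3,+2) = 151.4921; S(3,+3) = 174.5055
Terminal payoffs V(N, j) = max(S_T - K, 0):
  V(3,-3) = 0.000000; V(3,-2) = 0.000000; V(3,-1) = 0.000000; V(3,+0) = 0.000000; V(3,+1) = 6.763708; V(3,+2) = 26.742120; V(3,+3) = 49.755478
Backward induction: V(k, j) = exp(-r*dt) * [p_u * V(k+1, j+1) + p_m * V(k+1, j) + p_d * V(k+1, j-1)]
  V(2,-2) = exp(-r*dt) * [p_u*0.000000 + p_m*0.000000 + p_d*0.000000] = 0.000000
  V(2,-1) = exp(-r*dt) * [p_u*0.000000 + p_m*0.000000 + p_d*0.000000] = 0.000000
  V(2,+0) = exp(-r*dt) * [p_u*6.763708 + p_m*0.000000 + p_d*0.000000] = 1.088133
  V(2,+1) = exp(-r*dt) * [p_u*26.742120 + p_m*6.763708 + p_d*0.000000] = 8.803355
  V(2,+2) = exp(-r*dt) * [p_u*49.755478 + p_m*26.742120 + p_d*6.763708] = 26.963429
  V(1,-1) = exp(-r*dt) * [p_u*1.088133 + p_m*0.000000 + p_d*0.000000] = 0.175057
  V(1,+0) = exp(-r*dt) * [p_u*8.803355 + p_m*1.088133 + p_d*0.000000] = 2.140401
  V(1,+1) = exp(-r*dt) * [p_u*26.963429 + p_m*8.803355 + p_d*1.088133] = 10.383320
  V(0,+0) = exp(-r*dt) * [p_u*10.383320 + p_m*2.140401 + p_d*0.175057] = 3.124936


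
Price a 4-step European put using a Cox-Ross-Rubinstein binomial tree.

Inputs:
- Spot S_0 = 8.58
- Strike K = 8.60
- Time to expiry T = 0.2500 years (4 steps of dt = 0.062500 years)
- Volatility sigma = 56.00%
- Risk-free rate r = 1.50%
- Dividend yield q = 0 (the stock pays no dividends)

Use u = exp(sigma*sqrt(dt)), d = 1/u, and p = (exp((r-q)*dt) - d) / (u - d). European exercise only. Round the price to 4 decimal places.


Answer: Price = V(0,0) = 0.8949

Derivation:
dt = T/N = 0.062500
u = exp(sigma*sqrt(dt)) = 1.150274; d = 1/u = 0.869358
p = (exp((r-q)*dt) - d) / (u - d) = 0.468396
Discount per step: exp(-r*dt) = 0.999063
Stock lattice S(k, i) with i counting down-moves:
  k=0: S(0,0) = 8.5800
  k=1: S(1,0) = 9.8693; S(1,1) = 7.4591
  k=2: S(2,0) = 11.3525; S(2,1) = 8.5800; S(2,2) = 6.4846
  k=3: S(3,0) = 13.0584; S(3,1) = 9.8693; S(3,2) = 7.4591; S(3,3) = 5.6375
  k=4: S(4,0) = 15.0208; S(4,1) = 11.3525; S(4,2) = 8.5800; S(4,3) = 6.4846; S(4,4) = 4.9010
Terminal payoffs V(N, i) = max(K - S_T, 0):
  V(4,0) = 0.000000; V(4,1) = 0.000000; V(4,2) = 0.020000; V(4,3) = 2.115375; V(4,4) = 3.699026
Backward induction: V(k, i) = exp(-r*dt) * [p * V(k+1, i) + (1-p) * V(k+1, i+1)].
  V(3,0) = exp(-r*dt) * [p*0.000000 + (1-p)*0.000000] = 0.000000
  V(3,1) = exp(-r*dt) * [p*0.000000 + (1-p)*0.020000] = 0.010622
  V(3,2) = exp(-r*dt) * [p*0.020000 + (1-p)*2.115375] = 1.132848
  V(3,3) = exp(-r*dt) * [p*2.115375 + (1-p)*3.699026] = 2.954480
  V(2,0) = exp(-r*dt) * [p*0.000000 + (1-p)*0.010622] = 0.005641
  V(2,1) = exp(-r*dt) * [p*0.010622 + (1-p)*1.132848] = 0.606633
  V(2,2) = exp(-r*dt) * [p*1.132848 + (1-p)*2.954480] = 2.099266
  V(1,0) = exp(-r*dt) * [p*0.005641 + (1-p)*0.606633] = 0.324826
  V(1,1) = exp(-r*dt) * [p*0.606633 + (1-p)*2.099266] = 1.398810
  V(0,0) = exp(-r*dt) * [p*0.324826 + (1-p)*1.398810] = 0.894921


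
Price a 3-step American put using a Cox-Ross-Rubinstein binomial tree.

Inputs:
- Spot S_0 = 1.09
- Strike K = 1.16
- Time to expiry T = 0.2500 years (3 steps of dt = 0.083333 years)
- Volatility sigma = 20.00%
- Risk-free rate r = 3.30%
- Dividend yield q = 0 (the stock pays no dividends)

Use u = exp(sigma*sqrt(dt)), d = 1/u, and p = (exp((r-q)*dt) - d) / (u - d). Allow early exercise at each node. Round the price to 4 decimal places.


dt = T/N = 0.083333
u = exp(sigma*sqrt(dt)) = 1.059434; d = 1/u = 0.943900
p = (exp((r-q)*dt) - d) / (u - d) = 0.509405
Discount per step: exp(-r*dt) = 0.997254
Stock lattice S(k, i) with i counting down-moves:
  k=0: S(0,0) = 1.0900
  k=1: S(1,0) = 1.1548; S(1,1) = 1.0289
  k=2: S(2,0) = 1.2234; S(2,1) = 1.0900; S(2,2) = 0.9711
  k=3: S(3,0) = 1.2961; S(3,1) = 1.1548; S(3,2) = 1.0289; S(3,3) = 0.9167
Terminal payoffs V(N, i) = max(K - S_T, 0):
  V(3,0) = 0.000000; V(3,1) = 0.005217; V(3,2) = 0.131149; V(3,3) = 0.243348
Backward induction: V(k, i) = exp(-r*dt) * [p * V(k+1, i) + (1-p) * V(k+1, i+1)]; then take max(V_cont, immediate exercise) for American.
  V(2,0) = exp(-r*dt) * [p*0.000000 + (1-p)*0.005217] = 0.002552; exercise = 0.000000; V(2,0) = max -> 0.002552
  V(2,1) = exp(-r*dt) * [p*0.005217 + (1-p)*0.131149] = 0.066814; exercise = 0.070000; V(2,1) = max -> 0.070000
  V(2,2) = exp(-r*dt) * [p*0.131149 + (1-p)*0.243348] = 0.185682; exercise = 0.188867; V(2,2) = max -> 0.188867
  V(1,0) = exp(-r*dt) * [p*0.002552 + (1-p)*0.070000] = 0.035544; exercise = 0.005217; V(1,0) = max -> 0.035544
  V(1,1) = exp(-r*dt) * [p*0.070000 + (1-p)*0.188867] = 0.127963; exercise = 0.131149; V(1,1) = max -> 0.131149
  V(0,0) = exp(-r*dt) * [p*0.035544 + (1-p)*0.131149] = 0.082221; exercise = 0.070000; V(0,0) = max -> 0.082221

Answer: Price = V(0,0) = 0.0822


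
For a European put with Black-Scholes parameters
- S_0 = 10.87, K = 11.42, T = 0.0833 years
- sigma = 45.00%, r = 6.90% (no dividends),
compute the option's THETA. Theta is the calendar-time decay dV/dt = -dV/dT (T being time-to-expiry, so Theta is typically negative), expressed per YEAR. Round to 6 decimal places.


d1 = -0.2708520681; d2 = -0.4007298953
phi(d1) = 0.3845740370; exp(-qT) = 1.0000000000; exp(-rT) = 0.9942687864
Theta = -S*exp(-qT)*phi(d1)*sigma/(2*sqrt(T)) + r*K*exp(-rT)*N(-d2) - q*S*exp(-qT)*N(-d1)
N(-d1) = 0.6067475942; N(-d2) = 0.6556905010; sqrt(T) = 0.2886173938
Term 1 = -10.8700 * 1.0000000000 * 0.3845740370 * 0.4500 / (2 * 0.2886173938) = -3.2588886574
Term 2 = 0.0690 * 11.4200 * 0.9942687864 * 0.6556905010 = 0.5137098491
Term 3 = 0 (no dividend yield, q = 0)
Theta = -3.2588886574 + (0.5137098491) + (0.0000000000) = -2.745179

Answer: Theta = -2.745179


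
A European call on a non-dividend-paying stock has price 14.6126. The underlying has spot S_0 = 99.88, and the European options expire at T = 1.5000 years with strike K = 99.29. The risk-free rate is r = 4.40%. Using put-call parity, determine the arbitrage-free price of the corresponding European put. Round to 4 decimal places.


Put-call parity: C - P = S_0 * exp(-qT) - K * exp(-rT).
S_0 * exp(-qT) = 99.8800 * 1.00000000 = 99.88000000
K * exp(-rT) = 99.2900 * 0.93613086 = 92.94843352
P = C - S*exp(-qT) + K*exp(-rT)
P = 14.6126 - 99.88000000 + 92.94843352 = 7.6810

Answer: Put price = 7.6810


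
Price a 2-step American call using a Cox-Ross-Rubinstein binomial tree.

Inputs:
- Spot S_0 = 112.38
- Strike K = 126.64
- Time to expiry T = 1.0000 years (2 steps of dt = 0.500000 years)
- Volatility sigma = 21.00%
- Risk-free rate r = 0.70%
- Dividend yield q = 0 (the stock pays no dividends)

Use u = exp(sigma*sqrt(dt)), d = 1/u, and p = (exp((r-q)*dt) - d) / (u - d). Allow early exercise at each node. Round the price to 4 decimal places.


dt = T/N = 0.500000
u = exp(sigma*sqrt(dt)) = 1.160084; d = 1/u = 0.862007
p = (exp((r-q)*dt) - d) / (u - d) = 0.474707
Discount per step: exp(-r*dt) = 0.996506
Stock lattice S(k, i) with i counting down-moves:
  k=0: S(0,0) = 112.3800
  k=1: S(1,0) = 130.3702; S(1,1) = 96.8723
  k=2: S(2,0) = 151.2404; S(2,1) = 112.3800; S(2,2) = 83.5046
Terminal payoffs V(N, i) = max(S_T - K, 0):
  V(2,0) = 24.600432; V(2,1) = 0.000000; V(2,2) = 0.000000
Backward induction: V(k, i) = exp(-r*dt) * [p * V(k+1, i) + (1-p) * V(k+1, i+1)]; then take max(V_cont, immediate exercise) for American.
  V(1,0) = exp(-r*dt) * [p*24.600432 + (1-p)*0.000000] = 11.637206; exercise = 3.730241; V(1,0) = max -> 11.637206
  V(1,1) = exp(-r*dt) * [p*0.000000 + (1-p)*0.000000] = 0.000000; exercise = 0.000000; V(1,1) = max -> 0.000000
  V(0,0) = exp(-r*dt) * [p*11.637206 + (1-p)*0.000000] = 5.504967; exercise = 0.000000; V(0,0) = max -> 5.504967

Answer: Price = V(0,0) = 5.5050


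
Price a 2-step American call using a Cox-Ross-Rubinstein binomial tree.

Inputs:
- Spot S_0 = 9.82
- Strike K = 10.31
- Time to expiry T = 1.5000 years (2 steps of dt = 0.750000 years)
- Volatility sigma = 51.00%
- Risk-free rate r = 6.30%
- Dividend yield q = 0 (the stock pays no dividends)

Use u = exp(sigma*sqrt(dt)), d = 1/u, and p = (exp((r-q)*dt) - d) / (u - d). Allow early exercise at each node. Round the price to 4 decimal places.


dt = T/N = 0.750000
u = exp(sigma*sqrt(dt)) = 1.555307; d = 1/u = 0.642960
p = (exp((r-q)*dt) - d) / (u - d) = 0.444375
Discount per step: exp(-r*dt) = 0.953849
Stock lattice S(k, i) with i counting down-moves:
  k=0: S(0,0) = 9.8200
  k=1: S(1,0) = 15.2731; S(1,1) = 6.3139
  k=2: S(2,0) = 23.7544; S(2,1) = 9.8200; S(2,2) = 4.0596
Terminal payoffs V(N, i) = max(S_T - K, 0):
  V(2,0) = 13.444382; V(2,1) = 0.000000; V(2,2) = 0.000000
Backward induction: V(k, i) = exp(-r*dt) * [p * V(k+1, i) + (1-p) * V(k+1, i+1)]; then take max(V_cont, immediate exercise) for American.
  V(1,0) = exp(-r*dt) * [p*13.444382 + (1-p)*0.000000] = 5.698624; exercise = 4.963115; V(1,0) = max -> 5.698624
  V(1,1) = exp(-r*dt) * [p*0.000000 + (1-p)*0.000000] = 0.000000; exercise = 0.000000; V(1,1) = max -> 0.000000
  V(0,0) = exp(-r*dt) * [p*5.698624 + (1-p)*0.000000] = 2.415456; exercise = 0.000000; V(0,0) = max -> 2.415456

Answer: Price = V(0,0) = 2.4155


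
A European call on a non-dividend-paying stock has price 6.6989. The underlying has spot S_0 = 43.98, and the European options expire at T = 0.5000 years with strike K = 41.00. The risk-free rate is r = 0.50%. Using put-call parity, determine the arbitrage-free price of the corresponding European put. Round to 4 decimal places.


Put-call parity: C - P = S_0 * exp(-qT) - K * exp(-rT).
S_0 * exp(-qT) = 43.9800 * 1.00000000 = 43.98000000
K * exp(-rT) = 41.0000 * 0.99750312 = 40.89762802
P = C - S*exp(-qT) + K*exp(-rT)
P = 6.6989 - 43.98000000 + 40.89762802 = 3.6165

Answer: Put price = 3.6165


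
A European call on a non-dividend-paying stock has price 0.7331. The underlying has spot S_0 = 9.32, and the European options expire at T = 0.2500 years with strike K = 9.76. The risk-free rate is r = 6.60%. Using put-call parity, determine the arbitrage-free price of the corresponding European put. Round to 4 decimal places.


Answer: Put price = 1.0134

Derivation:
Put-call parity: C - P = S_0 * exp(-qT) - K * exp(-rT).
S_0 * exp(-qT) = 9.3200 * 1.00000000 = 9.32000000
K * exp(-rT) = 9.7600 * 0.98363538 = 9.60028130
P = C - S*exp(-qT) + K*exp(-rT)
P = 0.7331 - 9.32000000 + 9.60028130 = 1.0134


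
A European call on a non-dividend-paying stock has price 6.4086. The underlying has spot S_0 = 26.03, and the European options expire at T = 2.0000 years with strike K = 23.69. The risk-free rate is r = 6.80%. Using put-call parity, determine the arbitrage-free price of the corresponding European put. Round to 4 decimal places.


Answer: Put price = 1.0562

Derivation:
Put-call parity: C - P = S_0 * exp(-qT) - K * exp(-rT).
S_0 * exp(-qT) = 26.0300 * 1.00000000 = 26.03000000
K * exp(-rT) = 23.6900 * 0.87284263 = 20.67764196
P = C - S*exp(-qT) + K*exp(-rT)
P = 6.4086 - 26.03000000 + 20.67764196 = 1.0562


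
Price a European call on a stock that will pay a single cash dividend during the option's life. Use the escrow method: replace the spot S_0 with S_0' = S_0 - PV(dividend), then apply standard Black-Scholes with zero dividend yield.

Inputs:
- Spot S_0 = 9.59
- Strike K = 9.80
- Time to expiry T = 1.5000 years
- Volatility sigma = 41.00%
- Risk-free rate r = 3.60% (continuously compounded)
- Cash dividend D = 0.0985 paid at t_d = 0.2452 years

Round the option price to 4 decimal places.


Answer: Price = 1.9667

Derivation:
PV(D) = D * exp(-r * t_d) = 0.0985 * 0.99121165 = 0.09763435
S_0' = S_0 - PV(D) = 9.5900 - 0.09763435 = 9.49236565
d1 = (ln(S_0'/K) + (r + sigma^2/2)*T) / (sigma*sqrt(T)) = 0.29509476
d2 = d1 - sigma*sqrt(T) = -0.20705064
exp(-rT) = 0.94743211
N(d1) = 0.61603925; N(d2) = 0.41798516
C = S_0' * N(d1) - K * exp(-rT) * N(d2) = 9.49236565 * 0.61603925 - 9.8000 * 0.94743211 * 0.41798516 = 1.9667


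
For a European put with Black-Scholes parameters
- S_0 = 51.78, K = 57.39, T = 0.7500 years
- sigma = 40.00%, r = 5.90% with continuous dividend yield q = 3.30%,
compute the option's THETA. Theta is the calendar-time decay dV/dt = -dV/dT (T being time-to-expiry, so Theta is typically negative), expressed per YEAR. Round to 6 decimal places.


Answer: Theta = -3.381998

Derivation:
d1 = -0.0674521143; d2 = -0.4138622758
phi(d1) = 0.3980357606; exp(-qT) = 0.9755537700; exp(-rT) = 0.9567147489
Theta = -S*exp(-qT)*phi(d1)*sigma/(2*sqrt(T)) + r*K*exp(-rT)*N(-d2) - q*S*exp(-qT)*N(-d1)
N(-d1) = 0.5268891088; N(-d2) = 0.6605125136; sqrt(T) = 0.8660254038
Term 1 = -51.7800 * 0.9755537700 * 0.3980357606 * 0.4000 / (2 * 0.8660254038) = -4.6433852090
Term 2 = 0.0590 * 57.3900 * 0.9567147489 * 0.6605125136 = 2.1396944266
Term 3 = -0.0330 * 51.7800 * 0.9755537700 * 0.5268891088 = -0.8783071516
Theta = -4.6433852090 + (2.1396944266) + (-0.8783071516) = -3.381998


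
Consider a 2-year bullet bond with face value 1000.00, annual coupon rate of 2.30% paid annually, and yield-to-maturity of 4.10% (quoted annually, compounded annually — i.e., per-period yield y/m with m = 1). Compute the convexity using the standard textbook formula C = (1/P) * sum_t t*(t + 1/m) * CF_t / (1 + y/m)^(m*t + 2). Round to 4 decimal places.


Coupon per period c = face * coupon_rate / m = 23.000000
Periods per year m = 1; per-period yield y/m = 0.041000
Number of cashflows N = 2
Cashflows (t years, CF_t, discount factor 1/(1+y/m)^(m*t), PV):
  t = 1.0000: CF_t = 23.000000, DF = 0.960615, PV = 22.094140
  t = 2.0000: CF_t = 1023.000000, DF = 0.922781, PV = 944.004739
Price P = sum_t PV_t = 966.098880
Convexity numerator sum_t t*(t + 1/m) * CF_t / (1+y/m)^(m*t + 2):
  t = 1.0000: term = 40.776096
  t = 2.0000: term = 5226.656587
Convexity = (1/P) * sum = 5267.432683 / 966.098880 = 5.452271

Answer: Convexity = 5.4523


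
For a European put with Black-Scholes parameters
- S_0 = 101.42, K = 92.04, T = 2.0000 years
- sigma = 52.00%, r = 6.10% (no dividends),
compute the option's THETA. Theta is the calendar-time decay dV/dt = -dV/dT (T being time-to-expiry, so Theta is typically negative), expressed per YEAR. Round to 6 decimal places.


Answer: Theta = -3.337628

Derivation:
d1 = 0.6655602398; d2 = -0.0698308126
phi(d1) = 0.3196835273; exp(-qT) = 1.0000000000; exp(-rT) = 0.8851483685
Theta = -S*exp(-qT)*phi(d1)*sigma/(2*sqrt(T)) + r*K*exp(-rT)*N(-d2) - q*S*exp(-qT)*N(-d1)
N(-d1) = 0.2528461137; N(-d2) = 0.5278358390; sqrt(T) = 1.4142135624
Term 1 = -101.4200 * 1.0000000000 * 0.3196835273 * 0.5200 / (2 * 1.4142135624) = -5.9607679435
Term 2 = 0.0610 * 92.0400 * 0.8851483685 * 0.5278358390 = 2.6231395338
Term 3 = 0 (no dividend yield, q = 0)
Theta = -5.9607679435 + (2.6231395338) + (0.0000000000) = -3.337628


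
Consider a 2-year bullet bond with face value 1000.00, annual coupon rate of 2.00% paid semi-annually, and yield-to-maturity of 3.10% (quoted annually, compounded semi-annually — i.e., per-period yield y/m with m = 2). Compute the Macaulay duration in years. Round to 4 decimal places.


Coupon per period c = face * coupon_rate / m = 10.000000
Periods per year m = 2; per-period yield y/m = 0.015500
Number of cashflows N = 4
Cashflows (t years, CF_t, discount factor 1/(1+y/m)^(m*t), PV):
  t = 0.5000: CF_t = 10.000000, DF = 0.984737, PV = 9.847366
  t = 1.0000: CF_t = 10.000000, DF = 0.969706, PV = 9.697061
  t = 1.5000: CF_t = 10.000000, DF = 0.954905, PV = 9.549051
  t = 2.0000: CF_t = 1010.000000, DF = 0.940330, PV = 949.733294
Price P = sum_t PV_t = 978.826772
Macaulay numerator sum_t t * PV_t:
  t * PV_t at t = 0.5000: 4.923683
  t * PV_t at t = 1.0000: 9.697061
  t * PV_t at t = 1.5000: 14.323577
  t * PV_t at t = 2.0000: 1899.466587
Macaulay duration D = (sum_t t * PV_t) / P = 1928.410908 / 978.826772 = 1.970125

Answer: Macaulay duration = 1.9701 years


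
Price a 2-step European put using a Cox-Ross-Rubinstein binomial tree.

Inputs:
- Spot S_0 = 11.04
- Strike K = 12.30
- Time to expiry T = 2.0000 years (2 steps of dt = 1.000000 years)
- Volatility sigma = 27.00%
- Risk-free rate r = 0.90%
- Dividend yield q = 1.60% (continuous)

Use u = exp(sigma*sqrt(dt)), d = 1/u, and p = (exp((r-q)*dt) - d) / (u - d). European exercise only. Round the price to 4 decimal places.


Answer: Price = V(0,0) = 2.5403

Derivation:
dt = T/N = 1.000000
u = exp(sigma*sqrt(dt)) = 1.309964; d = 1/u = 0.763379
p = (exp((r-q)*dt) - d) / (u - d) = 0.420145
Discount per step: exp(-r*dt) = 0.991040
Stock lattice S(k, i) with i counting down-moves:
  k=0: S(0,0) = 11.0400
  k=1: S(1,0) = 14.4620; S(1,1) = 8.4277
  k=2: S(2,0) = 18.9447; S(2,1) = 11.0400; S(2,2) = 6.4335
Terminal payoffs V(N, i) = max(K - S_T, 0):
  V(2,0) = 0.000000; V(2,1) = 1.260000; V(2,2) = 5.866459
Backward induction: V(k, i) = exp(-r*dt) * [p * V(k+1, i) + (1-p) * V(k+1, i+1)].
  V(1,0) = exp(-r*dt) * [p*0.000000 + (1-p)*1.260000] = 0.724071
  V(1,1) = exp(-r*dt) * [p*1.260000 + (1-p)*5.866459] = 3.895857
  V(0,0) = exp(-r*dt) * [p*0.724071 + (1-p)*3.895857] = 2.540281


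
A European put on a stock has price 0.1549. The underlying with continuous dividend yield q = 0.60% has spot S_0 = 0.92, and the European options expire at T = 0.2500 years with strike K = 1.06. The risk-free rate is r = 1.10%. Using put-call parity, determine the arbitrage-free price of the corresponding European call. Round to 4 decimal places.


Put-call parity: C - P = S_0 * exp(-qT) - K * exp(-rT).
S_0 * exp(-qT) = 0.9200 * 0.99850112 = 0.91862103
K * exp(-rT) = 1.0600 * 0.99725378 = 1.05708900
C = P + S*exp(-qT) - K*exp(-rT)
C = 0.1549 + 0.91862103 - 1.05708900 = 0.0164

Answer: Call price = 0.0164


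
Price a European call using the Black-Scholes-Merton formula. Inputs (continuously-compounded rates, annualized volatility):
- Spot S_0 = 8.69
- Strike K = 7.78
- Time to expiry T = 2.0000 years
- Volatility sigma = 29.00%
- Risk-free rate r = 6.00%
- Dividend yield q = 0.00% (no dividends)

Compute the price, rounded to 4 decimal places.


d1 = (ln(S/K) + (r - q + 0.5*sigma^2) * T) / (sigma * sqrt(T)) = 0.76737325
d2 = d1 - sigma * sqrt(T) = 0.35725132
exp(-rT) = 0.88692044; exp(-qT) = 1.00000000
C = S_0 * exp(-qT) * N(d1) - K * exp(-rT) * N(d2)
N(d1) = 0.77857019; N(d2) = 0.63954816
C = 8.6900 * 1.00000000 * 0.77857019 - 7.7800 * 0.88692044 * 0.63954816 = 2.3527

Answer: Price = 2.3527


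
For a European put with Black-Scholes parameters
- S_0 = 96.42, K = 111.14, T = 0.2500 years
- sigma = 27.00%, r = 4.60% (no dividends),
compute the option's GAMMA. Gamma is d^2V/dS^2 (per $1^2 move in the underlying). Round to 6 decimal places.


Answer: Gamma = 0.020447

Derivation:
d1 = -0.8997371768; d2 = -1.0347371768
phi(d1) = 0.2661481882; exp(-qT) = 1.0000000000; exp(-rT) = 0.9885658722
Gamma = exp(-qT) * phi(d1) / (S * sigma * sqrt(T)) = 1.0000000000 * 0.2661481882 / (96.4200 * 0.2700 * 0.5000000000) = 0.020447


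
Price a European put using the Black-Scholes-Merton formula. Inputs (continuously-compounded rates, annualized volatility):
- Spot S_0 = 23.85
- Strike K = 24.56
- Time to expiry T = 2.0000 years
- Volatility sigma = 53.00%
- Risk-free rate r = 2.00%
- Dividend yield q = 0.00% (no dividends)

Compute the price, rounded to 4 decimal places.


Answer: Price = 6.8054

Derivation:
d1 = (ln(S/K) + (r - q + 0.5*sigma^2) * T) / (sigma * sqrt(T)) = 0.38899560
d2 = d1 - sigma * sqrt(T) = -0.36053759
exp(-rT) = 0.96078944; exp(-qT) = 1.00000000
P = K * exp(-rT) * N(-d2) - S_0 * exp(-qT) * N(-d1)
N(-d1) = 0.34863970; N(-d2) = 0.64077742
P = 24.5600 * 0.96078944 * 0.64077742 - 23.8500 * 1.00000000 * 0.34863970 = 6.8054


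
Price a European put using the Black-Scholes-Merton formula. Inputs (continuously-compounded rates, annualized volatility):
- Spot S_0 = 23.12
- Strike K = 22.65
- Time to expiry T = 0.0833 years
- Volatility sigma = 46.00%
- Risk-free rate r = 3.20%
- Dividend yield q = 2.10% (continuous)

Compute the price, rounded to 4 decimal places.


d1 = (ln(S/K) + (r - q + 0.5*sigma^2) * T) / (sigma * sqrt(T)) = 0.22798071
d2 = d1 - sigma * sqrt(T) = 0.09521671
exp(-rT) = 0.99733795; exp(-qT) = 0.99825223
P = K * exp(-rT) * N(-d2) - S_0 * exp(-qT) * N(-d1)
N(-d1) = 0.40983062; N(-d2) = 0.46207135
P = 22.6500 * 0.99733795 * 0.46207135 - 23.1200 * 0.99825223 * 0.40983062 = 0.9793

Answer: Price = 0.9793


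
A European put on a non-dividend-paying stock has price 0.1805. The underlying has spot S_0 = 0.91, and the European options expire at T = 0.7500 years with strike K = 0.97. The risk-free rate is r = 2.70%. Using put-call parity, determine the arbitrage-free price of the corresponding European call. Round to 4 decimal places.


Put-call parity: C - P = S_0 * exp(-qT) - K * exp(-rT).
S_0 * exp(-qT) = 0.9100 * 1.00000000 = 0.91000000
K * exp(-rT) = 0.9700 * 0.97995365 = 0.95055504
C = P + S*exp(-qT) - K*exp(-rT)
C = 0.1805 + 0.91000000 - 0.95055504 = 0.1399

Answer: Call price = 0.1399


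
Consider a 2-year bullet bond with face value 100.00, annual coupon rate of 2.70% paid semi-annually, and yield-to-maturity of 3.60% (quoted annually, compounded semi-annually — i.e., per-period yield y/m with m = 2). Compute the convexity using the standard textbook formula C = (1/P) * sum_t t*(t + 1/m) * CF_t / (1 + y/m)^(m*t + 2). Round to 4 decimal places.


Answer: Convexity = 4.6963

Derivation:
Coupon per period c = face * coupon_rate / m = 1.350000
Periods per year m = 2; per-period yield y/m = 0.018000
Number of cashflows N = 4
Cashflows (t years, CF_t, discount factor 1/(1+y/m)^(m*t), PV):
  t = 0.5000: CF_t = 1.350000, DF = 0.982318, PV = 1.326130
  t = 1.0000: CF_t = 1.350000, DF = 0.964949, PV = 1.302681
  t = 1.5000: CF_t = 1.350000, DF = 0.947887, PV = 1.279648
  t = 2.0000: CF_t = 101.350000, DF = 0.931127, PV = 94.369714
Price P = sum_t PV_t = 98.278173
Convexity numerator sum_t t*(t + 1/m) * CF_t / (1+y/m)^(m*t + 2):
  t = 0.5000: term = 0.639824
  t = 1.0000: term = 1.885532
  t = 1.5000: term = 3.704385
  t = 2.0000: term = 455.309896
Convexity = (1/P) * sum = 461.539637 / 98.278173 = 4.696258


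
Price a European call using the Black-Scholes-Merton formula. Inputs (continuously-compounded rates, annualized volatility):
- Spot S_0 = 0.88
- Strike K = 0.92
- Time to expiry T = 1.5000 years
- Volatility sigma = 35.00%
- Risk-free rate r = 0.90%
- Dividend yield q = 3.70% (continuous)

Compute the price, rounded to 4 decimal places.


d1 = (ln(S/K) + (r - q + 0.5*sigma^2) * T) / (sigma * sqrt(T)) = 0.01265159
d2 = d1 - sigma * sqrt(T) = -0.41600912
exp(-rT) = 0.98659072; exp(-qT) = 0.94601202
C = S_0 * exp(-qT) * N(d1) - K * exp(-rT) * N(d2)
N(d1) = 0.50504712; N(d2) = 0.33870166
C = 0.8800 * 0.94601202 * 0.50504712 - 0.9200 * 0.98659072 * 0.33870166 = 0.1130

Answer: Price = 0.1130


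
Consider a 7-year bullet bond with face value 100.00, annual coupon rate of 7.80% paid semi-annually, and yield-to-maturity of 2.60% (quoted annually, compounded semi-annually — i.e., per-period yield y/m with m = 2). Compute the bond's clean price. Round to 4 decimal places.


Coupon per period c = face * coupon_rate / m = 3.900000
Periods per year m = 2; per-period yield y/m = 0.013000
Number of cashflows N = 14
Cashflows (t years, CF_t, discount factor 1/(1+y/m)^(m*t), PV):
  t = 0.5000: CF_t = 3.900000, DF = 0.987167, PV = 3.849951
  t = 1.0000: CF_t = 3.900000, DF = 0.974498, PV = 3.800544
  t = 1.5000: CF_t = 3.900000, DF = 0.961992, PV = 3.751771
  t = 2.0000: CF_t = 3.900000, DF = 0.949647, PV = 3.703623
  t = 2.5000: CF_t = 3.900000, DF = 0.937460, PV = 3.656094
  t = 3.0000: CF_t = 3.900000, DF = 0.925429, PV = 3.609175
  t = 3.5000: CF_t = 3.900000, DF = 0.913553, PV = 3.562858
  t = 4.0000: CF_t = 3.900000, DF = 0.901829, PV = 3.517135
  t = 4.5000: CF_t = 3.900000, DF = 0.890256, PV = 3.471999
  t = 5.0000: CF_t = 3.900000, DF = 0.878831, PV = 3.427442
  t = 5.5000: CF_t = 3.900000, DF = 0.867553, PV = 3.383457
  t = 6.0000: CF_t = 3.900000, DF = 0.856420, PV = 3.340037
  t = 6.5000: CF_t = 3.900000, DF = 0.845429, PV = 3.297174
  t = 7.0000: CF_t = 103.900000, DF = 0.834580, PV = 86.712820
Price P = sum_t PV_t = 133.084080

Answer: Price = 133.0841


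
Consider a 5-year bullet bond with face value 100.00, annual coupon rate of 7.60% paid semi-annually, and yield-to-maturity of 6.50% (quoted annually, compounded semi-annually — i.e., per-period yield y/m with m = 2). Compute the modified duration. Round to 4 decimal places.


Coupon per period c = face * coupon_rate / m = 3.800000
Periods per year m = 2; per-period yield y/m = 0.032500
Number of cashflows N = 10
Cashflows (t years, CF_t, discount factor 1/(1+y/m)^(m*t), PV):
  t = 0.5000: CF_t = 3.800000, DF = 0.968523, PV = 3.680387
  t = 1.0000: CF_t = 3.800000, DF = 0.938037, PV = 3.564540
  t = 1.5000: CF_t = 3.800000, DF = 0.908510, PV = 3.452339
  t = 2.0000: CF_t = 3.800000, DF = 0.879913, PV = 3.343670
  t = 2.5000: CF_t = 3.800000, DF = 0.852216, PV = 3.238421
  t = 3.0000: CF_t = 3.800000, DF = 0.825391, PV = 3.136485
  t = 3.5000: CF_t = 3.800000, DF = 0.799410, PV = 3.037758
  t = 4.0000: CF_t = 3.800000, DF = 0.774247, PV = 2.942139
  t = 4.5000: CF_t = 3.800000, DF = 0.749876, PV = 2.849529
  t = 5.0000: CF_t = 103.800000, DF = 0.726272, PV = 75.387050
Price P = sum_t PV_t = 104.632317
First compute Macaulay numerator sum_t t * PV_t:
  t * PV_t at t = 0.5000: 1.840194
  t * PV_t at t = 1.0000: 3.564540
  t * PV_t at t = 1.5000: 5.178508
  t * PV_t at t = 2.0000: 6.687339
  t * PV_t at t = 2.5000: 8.096052
  t * PV_t at t = 3.0000: 9.409455
  t * PV_t at t = 3.5000: 10.632153
  t * PV_t at t = 4.0000: 11.768554
  t * PV_t at t = 4.5000: 12.822880
  t * PV_t at t = 5.0000: 376.935251
Macaulay duration D = 446.934926 / 104.632317 = 4.271481
Modified duration = D / (1 + y/m) = 4.271481 / (1 + 0.032500) = 4.137027

Answer: Modified duration = 4.1370


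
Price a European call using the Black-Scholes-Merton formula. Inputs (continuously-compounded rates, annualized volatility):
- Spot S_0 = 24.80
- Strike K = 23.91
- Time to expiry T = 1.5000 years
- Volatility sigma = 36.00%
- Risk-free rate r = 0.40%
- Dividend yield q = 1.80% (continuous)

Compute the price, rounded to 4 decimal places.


Answer: Price = 4.3682

Derivation:
d1 = (ln(S/K) + (r - q + 0.5*sigma^2) * T) / (sigma * sqrt(T)) = 0.25571510
d2 = d1 - sigma * sqrt(T) = -0.18519306
exp(-rT) = 0.99401796; exp(-qT) = 0.97336124
C = S_0 * exp(-qT) * N(d1) - K * exp(-rT) * N(d2)
N(d1) = 0.60091458; N(d2) = 0.42653881
C = 24.8000 * 0.97336124 * 0.60091458 - 23.9100 * 0.99401796 * 0.42653881 = 4.3682


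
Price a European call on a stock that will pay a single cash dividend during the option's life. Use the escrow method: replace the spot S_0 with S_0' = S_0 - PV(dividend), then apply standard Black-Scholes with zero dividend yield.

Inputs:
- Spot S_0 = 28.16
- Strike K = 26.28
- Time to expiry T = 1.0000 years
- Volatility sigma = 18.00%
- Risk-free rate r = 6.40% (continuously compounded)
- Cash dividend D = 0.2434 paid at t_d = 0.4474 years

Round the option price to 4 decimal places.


Answer: Price = 3.9544

Derivation:
PV(D) = D * exp(-r * t_d) = 0.2434 * 0.97177246 = 0.23652942
S_0' = S_0 - PV(D) = 28.1600 - 0.23652942 = 27.92347058
d1 = (ln(S_0'/K) + (r + sigma^2/2)*T) / (sigma*sqrt(T)) = 0.78255212
d2 = d1 - sigma*sqrt(T) = 0.60255212
exp(-rT) = 0.93800500
N(d1) = 0.78305492; N(d2) = 0.72659666
C = S_0' * N(d1) - K * exp(-rT) * N(d2) = 27.92347058 * 0.78305492 - 26.2800 * 0.93800500 * 0.72659666 = 3.9544
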